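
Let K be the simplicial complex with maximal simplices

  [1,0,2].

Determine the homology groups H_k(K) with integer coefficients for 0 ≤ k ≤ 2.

H_0 ≅ Z,  H_1 = 0,  H_2 = 0.

We work with the vertex ordering 0 < 1 < 2. The simplices of K, each written with vertices in increasing order, are:

  0-simplices (3): [0], [1], [2]
  1-simplices (3): [0,1], [0,2], [1,2]
  2-simplices (1): [0,1,2]

so the chain groups are C_0 ≅ Z^3, C_1 ≅ Z^3, C_2 ≅ Z^1.

Boundary ∂_1: C_1 → C_0 maps an edge to its endpoints' difference, ∂[p,q] = q − p. For instance
  ∂[1,2] = [2] − [1].
This gives a 3×3 integer matrix of rank 2; reducing to Smith normal form yields diagonal entries (1,1).

The boundary map ∂_2: C_2 → C_1 maps a triangle to the signed sum of its edges. For instance
  ∂[0,1,2] = [1,2] − [0,2] + [0,1].
As a 3×1 matrix over Z this has rank 1, with invariant factors (1).

From H_k ≅ ker(∂_k) / im(∂_{k+1}) we obtain:

  H_0: rank C_0 − rank ∂_1 = 3 − 2 = 1, and the invariant factors of ∂_1 are all 1, so H_0 ≅ Z.
  H_1: rank ker ∂_1 − rank ∂_2 = (3 − 2) − 1 = 0, and the invariant factors of ∂_2 are all 1, so H_1 ≅ 0.
  H_2: rank ker ∂_2 − rank ∂_3 = (1 − 1) − 0 = 0, and there is no ∂_3, so H_2 ≅ 0.

(K is a triangulation of the 2-simplex.)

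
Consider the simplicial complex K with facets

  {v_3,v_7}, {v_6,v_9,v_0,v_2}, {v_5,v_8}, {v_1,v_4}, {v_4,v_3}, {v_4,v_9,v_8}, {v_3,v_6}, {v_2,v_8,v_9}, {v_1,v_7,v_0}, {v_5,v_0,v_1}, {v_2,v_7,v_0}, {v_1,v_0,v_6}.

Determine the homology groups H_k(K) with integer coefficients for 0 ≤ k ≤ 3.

Fix the vertex order v_0 < v_1 < v_2 < v_3 < v_4 < v_5 < v_6 < v_7 < v_8 < v_9 and write every simplex with vertices in increasing order. Then dim K = 3 and the simplices of K are:

  0-simplices (10): [v_0], [v_1], [v_2], [v_3], [v_4], [v_5], [v_6], [v_7], [v_8], [v_9]
  1-simplices (22): (22 of them)
  2-simplices (10): [v_0,v_1,v_5], [v_0,v_1,v_6], [v_0,v_1,v_7], [v_0,v_2,v_6], [v_0,v_2,v_7], [v_0,v_2,v_9], [v_0,v_6,v_9], [v_2,v_6,v_9], [v_2,v_8,v_9], [v_4,v_8,v_9]
  3-simplices (1): [v_0,v_2,v_6,v_9]

Hence C_0 ≅ Z^10, C_1 ≅ Z^22, C_2 ≅ Z^10, C_3 ≅ Z^1.

The boundary map ∂_1: C_1 → C_0 maps an edge to its endpoints' difference, ∂[p,q] = q − p.
The resulting 10×22 matrix has rank 9, and its Smith normal form has invariant factors (1,1,1,1,1,1,1,1,1).

The boundary map ∂_2: C_2 → C_1 sends each 2-simplex [p,q,r] to [q,r] − [p,r] + [p,q]. For instance
  ∂[v_2,v_6,v_9] = [v_6,v_9] − [v_2,v_9] + [v_2,v_6],
  ∂[v_0,v_2,v_9] = [v_2,v_9] − [v_0,v_9] + [v_0,v_2].
This gives a 22×10 integer matrix of rank 9; reducing to Smith normal form yields diagonal entries (1,1,1,1,1,1,1,1,1).

Boundary ∂_3: C_3 → C_2 sends each 3-simplex σ to the alternating sum Σ_i (−1)^i (σ with its i-th vertex removed). For instance
  ∂[v_0,v_2,v_6,v_9] = [v_2,v_6,v_9] − [v_0,v_6,v_9] + [v_0,v_2,v_9] − [v_0,v_2,v_6].
The 10×1 boundary matrix has rank 1 and Smith normal form diag(1).

Now H_k = ker ∂_k / im ∂_{k+1}, so:

  H_0: rank C_0 − rank ∂_1 = 10 − 9 = 1, and the invariant factors of ∂_1 are all 1, so H_0 = Z.
  H_1: rank ker ∂_1 − rank ∂_2 = (22 − 9) − 9 = 4, and the invariant factors of ∂_2 are all 1, so H_1 = Z^4.
  H_2: rank ker ∂_2 − rank ∂_3 = (10 − 9) − 1 = 0, and the invariant factors of ∂_3 are all 1, so H_2 = 0.
  H_3: rank ker ∂_3 − rank ∂_4 = (1 − 1) − 0 = 0, and there is no ∂_4, so H_3 = 0.

As a check, the Euler characteristic is 10 − 22 + 10 − 1 = -3, which agrees with 1 − 4 + 0 − 0 = -3.

H_0 ≅ Z,  H_1 ≅ Z^4,  H_2 = 0,  H_3 = 0.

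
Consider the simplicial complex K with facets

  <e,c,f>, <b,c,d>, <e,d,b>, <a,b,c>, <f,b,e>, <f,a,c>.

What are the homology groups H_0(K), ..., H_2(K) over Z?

K has 6 vertices, 12 edges, 6 triangles.
rank ∂_0 = 0, rank ∂_1 = 5 ⇒ b_0 = 6 − 0 − 5 = 1; all invariant factors of ∂_1 are 1 so no torsion. So H_0 ≅ Z.
rank ∂_1 = 5, rank ∂_2 = 6 ⇒ b_1 = 12 − 5 − 6 = 1; all invariant factors of ∂_2 are 1 so no torsion. So H_1 ≅ Z.
rank ∂_2 = 6, rank ∂_3 = 0 ⇒ b_2 = 6 − 6 − 0 = 0. So H_2 ≅ 0.

H_0 ≅ Z,  H_1 ≅ Z,  H_2 = 0.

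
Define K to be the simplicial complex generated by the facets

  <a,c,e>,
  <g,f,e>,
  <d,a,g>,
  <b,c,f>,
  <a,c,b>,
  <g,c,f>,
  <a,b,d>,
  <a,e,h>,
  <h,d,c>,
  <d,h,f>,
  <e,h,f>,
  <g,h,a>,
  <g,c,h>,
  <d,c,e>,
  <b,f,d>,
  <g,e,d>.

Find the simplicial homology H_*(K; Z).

H_0 ≅ Z,  H_1 ≅ Z^2,  H_2 ≅ Z.

Take the total order a < b < c < d < e < f < g < h on the vertex set. Then K (dimension 2) consists of the simplices:

  0-simplices (8): a, b, c, d, e, f, g, h
  1-simplices (24): ab, ac, ad, ae, ag, ah, bc, bd, bf, cd, ce, cf, cg, ch, de, df, dg, dh, ef, eg, eh, fg, fh, gh
  2-simplices (16): abc, abd, ace, adg, aeh, agh, bcf, bdf, cde, cdh, cfg, cgh, deg, dfh, efg, efh

giving chain groups C_0 ≅ Z^8, C_1 ≅ Z^24, C_2 ≅ Z^16.

Boundary ∂_1: C_1 → C_0 is given by ∂[p,q] = [q] − [p]. For instance
  ∂cf = f − c.
This gives a 8×24 integer matrix of rank 7; reducing to Smith normal form yields diagonal entries (1,1,1,1,1,1,1).

Boundary ∂_2: C_2 → C_1 maps a triangle to the signed sum of its edges. For instance
  ∂aeh = eh − ah + ae,
  ∂deg = eg − dg + de.
The 24×16 boundary matrix has rank 15 and Smith normal form diag(1,1,1,1,1,1,1,1,1,1,1,1,1,1,1).

Reading off H_k = ker ∂_k / im ∂_{k+1}:

  H_0: rank C_0 − rank ∂_1 = 8 − 7 = 1, and the invariant factors of ∂_1 are all 1, so H_0 ≅ Z.
  H_1: rank ker ∂_1 − rank ∂_2 = (24 − 7) − 15 = 2, and the invariant factors of ∂_2 are all 1, so H_1 ≅ Z^2.
  H_2: rank ker ∂_2 − rank ∂_3 = (16 − 15) − 0 = 1, and there is no ∂_3, so H_2 ≅ Z.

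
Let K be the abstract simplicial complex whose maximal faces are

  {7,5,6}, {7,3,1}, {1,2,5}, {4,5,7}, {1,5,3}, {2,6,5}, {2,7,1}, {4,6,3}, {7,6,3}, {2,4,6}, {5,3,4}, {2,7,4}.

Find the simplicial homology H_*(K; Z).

H_0 = Z,  H_1 = Z/2,  H_2 = 0.

Order the vertices as 1 < 2 < 3 < 4 < 5 < 6 < 7. Listing each simplex with vertices in this order, K has dimension 2 with simplices:

  0-simplices (7): [1], [2], [3], [4], [5], [6], [7]
  1-simplices (18): [1,2], [1,3], [1,5], [1,7], [2,4], [2,5], [2,6], [2,7], [3,4], [3,5], [3,6], [3,7], [4,5], [4,6], [4,7], [5,6], [5,7], [6,7]
  2-simplices (12): [1,2,5], [1,2,7], [1,3,5], [1,3,7], [2,4,6], [2,4,7], [2,5,6], [3,4,5], [3,4,6], [3,6,7], [4,5,7], [5,6,7]

so the chain groups are C_0 ≅ Z^7, C_1 ≅ Z^18, C_2 ≅ Z^12.

Boundary ∂_1: C_1 → C_0 maps an edge to its endpoints' difference, ∂[p,q] = q − p. For instance
  ∂[1,3] = [3] − [1].
The resulting 7×18 matrix has rank 6, and its Smith normal form has invariant factors (1,1,1,1,1,1).

Boundary ∂_2: C_2 → C_1 maps a triangle to the signed sum of its edges. For instance
  ∂[5,6,7] = [6,7] − [5,7] + [5,6],
  ∂[1,3,7] = [3,7] − [1,7] + [1,3].
The resulting 18×12 matrix has rank 12, and its Smith normal form has invariant factors (1,1,1,1,1,1,1,1,1,1,1,2).

Reading off H_k = ker ∂_k / im ∂_{k+1}:

  H_0: rank C_0 − rank ∂_1 = 7 − 6 = 1, and the invariant factors of ∂_1 are all 1, so H_0 = Z.
  H_1: rank ker ∂_1 − rank ∂_2 = (18 − 6) − 12 = 0, and ∂_2 has invariant factor 2 > 1, so H_1 = Z/2.
  H_2: rank ker ∂_2 − rank ∂_3 = (12 − 12) − 0 = 0, and there is no ∂_3, so H_2 = 0.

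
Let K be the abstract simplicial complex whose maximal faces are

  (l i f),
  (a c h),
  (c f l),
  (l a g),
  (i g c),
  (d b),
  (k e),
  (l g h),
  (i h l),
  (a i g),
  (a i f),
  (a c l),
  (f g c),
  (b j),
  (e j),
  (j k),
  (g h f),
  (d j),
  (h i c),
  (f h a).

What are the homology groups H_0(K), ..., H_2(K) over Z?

Fix the vertex order a < b < c < d < e < f < g < h < i < j < k < l and write every simplex with vertices in increasing order. Then dim K = 2 and the simplices of K are:

  0-simplices (12): a, b, c, d, e, f, g, h, i, j, k, l
  1-simplices (27): ac, af, ag, ah, ai, al, bd, bj, cf, cg, ch, ci, cl, dj, ej, ek, fg, fh, fi, fl, gh, gi, gl, hi, hl, il, jk
  2-simplices (14): ach, acl, afh, afi, agi, agl, cfg, cfl, cgi, chi, fgh, fil, ghl, hil

Hence C_0 ≅ Z^12, C_1 ≅ Z^27, C_2 ≅ Z^14.

Boundary ∂_1: C_1 → C_0 is given by ∂[p,q] = [q] − [p].
The 12×27 boundary matrix has rank 10 and Smith normal form diag(1,1,1,1,1,1,1,1,1,1).

The boundary map ∂_2: C_2 → C_1 maps a triangle to the signed sum of its edges. For instance
  ∂agl = gl − al + ag,
  ∂ghl = hl − gl + gh.
This gives a 27×14 integer matrix of rank 13; reducing to Smith normal form yields diagonal entries (1,1,1,1,1,1,1,1,1,1,1,1,1).

Reading off H_k = ker ∂_k / im ∂_{k+1}:

  H_0: rank C_0 − rank ∂_1 = 12 − 10 = 2, and the invariant factors of ∂_1 are all 1, so H_0 ≅ Z^2.
  H_1: rank ker ∂_1 − rank ∂_2 = (27 − 10) − 13 = 4, and the invariant factors of ∂_2 are all 1, so H_1 ≅ Z^4.
  H_2: rank ker ∂_2 − rank ∂_3 = (14 − 13) − 0 = 1, and there is no ∂_3, so H_2 ≅ Z.

(K is a triangulation of the disjoint union of the torus T^2 and a wedge of 2 circles.)

H_0 ≅ Z^2,  H_1 ≅ Z^4,  H_2 ≅ Z.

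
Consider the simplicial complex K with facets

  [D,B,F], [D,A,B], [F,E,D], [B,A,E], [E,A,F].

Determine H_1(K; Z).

H_1 = Z.

K has 5 vertices, 10 edges, 5 triangles.
rank ∂_1 = 4, rank ∂_2 = 5 ⇒ b_1 = 10 − 4 − 5 = 1; all invariant factors of ∂_2 are 1 so no torsion. So H_1 ≅ Z.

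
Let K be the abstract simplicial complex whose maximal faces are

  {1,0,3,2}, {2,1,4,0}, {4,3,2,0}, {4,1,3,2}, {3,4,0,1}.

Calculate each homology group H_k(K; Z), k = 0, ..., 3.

H_0 ≅ Z,  H_1 = 0,  H_2 = 0,  H_3 ≅ Z.

K has 5 vertices, 10 edges, 10 triangles, 5 3-simplices.
rank ∂_0 = 0, rank ∂_1 = 4 ⇒ b_0 = 5 − 0 − 4 = 1; all invariant factors of ∂_1 are 1 so no torsion. So H_0 = Z.
rank ∂_1 = 4, rank ∂_2 = 6 ⇒ b_1 = 10 − 4 − 6 = 0; all invariant factors of ∂_2 are 1 so no torsion. So H_1 = 0.
rank ∂_2 = 6, rank ∂_3 = 4 ⇒ b_2 = 10 − 6 − 4 = 0; all invariant factors of ∂_3 are 1 so no torsion. So H_2 = 0.
rank ∂_3 = 4, rank ∂_4 = 0 ⇒ b_3 = 5 − 4 − 0 = 1. So H_3 = Z.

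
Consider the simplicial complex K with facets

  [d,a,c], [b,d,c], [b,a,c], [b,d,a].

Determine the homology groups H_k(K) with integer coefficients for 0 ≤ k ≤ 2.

Take the total order a < b < c < d on the vertex set. Then K (dimension 2) consists of the simplices:

  0-simplices (4): a, b, c, d
  1-simplices (6): ab, ac, ad, bc, bd, cd
  2-simplices (4): abc, abd, acd, bcd

giving chain groups C_0 ≅ Z^4, C_1 ≅ Z^6, C_2 ≅ Z^4.

∂_1: C_1 → C_0 sends each edge [p,q] (with p < q) to q − p.
The resulting 4×6 matrix has rank 3, and its Smith normal form has invariant factors (1,1,1).

∂_2: C_2 → C_1 sends each 2-simplex [p,q,r] to [q,r] − [p,r] + [p,q]. For instance
  ∂abd = bd − ad + ab,
  ∂acd = cd − ad + ac.
The resulting 6×4 matrix has rank 3, and its Smith normal form has invariant factors (1,1,1).

Computing H_k = (kernel of ∂_k) / (image of ∂_{k+1}):

  H_0: rank C_0 − rank ∂_1 = 4 − 3 = 1, and the invariant factors of ∂_1 are all 1, so H_0 = Z.
  H_1: rank ker ∂_1 − rank ∂_2 = (6 − 3) − 3 = 0, and the invariant factors of ∂_2 are all 1, so H_1 = 0.
  H_2: rank ker ∂_2 − rank ∂_3 = (4 − 3) − 0 = 1, and there is no ∂_3, so H_2 = Z.

As a check, the Euler characteristic is 4 − 6 + 4 = 2, which agrees with 1 − 0 + 1 = 2.
(K is a triangulation of the 2-sphere S^2.)

H_0 = Z,  H_1 = 0,  H_2 = Z.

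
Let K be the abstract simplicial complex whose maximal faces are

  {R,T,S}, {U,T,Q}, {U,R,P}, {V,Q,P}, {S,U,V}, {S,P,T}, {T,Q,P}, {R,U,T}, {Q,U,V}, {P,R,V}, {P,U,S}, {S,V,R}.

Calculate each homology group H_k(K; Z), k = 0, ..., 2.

Take the total order P < Q < R < S < T < U < V on the vertex set. Then K (dimension 2) consists of the simplices:

  0-simplices (7): P, Q, R, S, T, U, V
  1-simplices (18): PQ, PR, PS, PT, PU, PV, QT, QU, QV, RS, RT, RU, RV, ST, SU, SV, TU, UV
  2-simplices (12): PQT, PQV, PRU, PRV, PST, PSU, QTU, QUV, RST, RSV, RTU, SUV

Hence C_0 ≅ Z^7, C_1 ≅ Z^18, C_2 ≅ Z^12.

The boundary map ∂_1: C_1 → C_0 sends each edge [p,q] (with p < q) to q − p. For instance
  ∂RU = U − R.
This gives a 7×18 integer matrix of rank 6; reducing to Smith normal form yields diagonal entries (1,1,1,1,1,1).

The boundary map ∂_2: C_2 → C_1 maps a triangle to the signed sum of its edges. For instance
  ∂PQV = QV − PV + PQ,
  ∂SUV = UV − SV + SU.
This gives a 18×12 integer matrix of rank 12; reducing to Smith normal form yields diagonal entries (1,1,1,1,1,1,1,1,1,1,1,2).

Reading off H_k = ker ∂_k / im ∂_{k+1}:

  H_0: rank C_0 − rank ∂_1 = 7 − 6 = 1, and the invariant factors of ∂_1 are all 1, so H_0 = Z.
  H_1: rank ker ∂_1 − rank ∂_2 = (18 − 6) − 12 = 0, and ∂_2 has invariant factor 2 > 1, so H_1 = Z_2.
  H_2: rank ker ∂_2 − rank ∂_3 = (12 − 12) − 0 = 0, and there is no ∂_3, so H_2 = 0.

As a check, the Euler characteristic is 7 − 18 + 12 = 1, which agrees with 1 − 0 + 0 = 1.

H_0 = Z,  H_1 = Z_2,  H_2 = 0.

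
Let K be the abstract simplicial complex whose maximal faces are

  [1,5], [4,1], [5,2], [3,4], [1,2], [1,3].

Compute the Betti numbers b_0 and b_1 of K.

b_0 = 1, b_1 = 2.

K has 5 vertices, 6 edges.
rank ∂_0 = 0, rank ∂_1 = 4 ⇒ b_0 = 5 − 0 − 4 = 1; all invariant factors of ∂_1 are 1 so no torsion. So H_0 ≅ Z.
rank ∂_1 = 4, rank ∂_2 = 0 ⇒ b_1 = 6 − 4 − 0 = 2. So H_1 ≅ Z^2.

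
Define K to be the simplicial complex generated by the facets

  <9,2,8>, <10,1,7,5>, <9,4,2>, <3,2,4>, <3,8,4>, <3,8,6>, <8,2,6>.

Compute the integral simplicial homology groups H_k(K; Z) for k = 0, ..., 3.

H_0 = Z^2,  H_1 = Z,  H_2 = 0,  H_3 = 0.

Order the vertices as 1 < 2 < 3 < 4 < 5 < 6 < 7 < 8 < 9 < 10. Listing each simplex with vertices in this order, K has dimension 3 with simplices:

  0-simplices (10): [1], [2], [3], [4], [5], [6], [7], [8], [9], [10]
  1-simplices (18): [1,5], [1,7], [1,10], [2,3], [2,4], [2,6], [2,8], [2,9], [3,4], [3,6], [3,8], [4,8], [4,9], [5,7], [5,10], [6,8], [7,10], [8,9]
  2-simplices (10): [1,5,7], [1,5,10], [1,7,10], [2,3,4], [2,4,9], [2,6,8], [2,8,9], [3,4,8], [3,6,8], [5,7,10]
  3-simplices (1): [1,5,7,10]

Hence C_0 ≅ Z^10, C_1 ≅ Z^18, C_2 ≅ Z^10, C_3 ≅ Z^1.

∂_1: C_1 → C_0 is given by ∂[p,q] = [q] − [p].
The 10×18 boundary matrix has rank 8 and Smith normal form diag(1,1,1,1,1,1,1,1).

The boundary map ∂_2: C_2 → C_1 maps a triangle to the signed sum of its edges. For instance
  ∂[2,6,8] = [6,8] − [2,8] + [2,6],
  ∂[3,4,8] = [4,8] − [3,8] + [3,4].
As a 18×10 matrix over Z this has rank 9, with invariant factors (1,1,1,1,1,1,1,1,1).

Boundary ∂_3: C_3 → C_2 sends each 3-simplex σ to the alternating sum Σ_i (−1)^i (σ with its i-th vertex removed). For instance
  ∂[1,5,7,10] = [5,7,10] − [1,7,10] + [1,5,10] − [1,5,7].
This gives a 10×1 integer matrix of rank 1; reducing to Smith normal form yields diagonal entries (1).

Computing H_k = (kernel of ∂_k) / (image of ∂_{k+1}):

  H_0: rank C_0 − rank ∂_1 = 10 − 8 = 2, and the invariant factors of ∂_1 are all 1, so H_0 = Z^2.
  H_1: rank ker ∂_1 − rank ∂_2 = (18 − 8) − 9 = 1, and the invariant factors of ∂_2 are all 1, so H_1 = Z.
  H_2: rank ker ∂_2 − rank ∂_3 = (10 − 9) − 1 = 0, and the invariant factors of ∂_3 are all 1, so H_2 = 0.
  H_3: rank ker ∂_3 − rank ∂_4 = (1 − 1) − 0 = 0, and there is no ∂_4, so H_3 = 0.

As a check, the Euler characteristic is 10 − 18 + 10 − 1 = 1, which agrees with 2 − 1 + 0 − 0 = 1.
(K is a triangulation of the disjoint union of the 3-simplex and the cylinder S^1 x I.)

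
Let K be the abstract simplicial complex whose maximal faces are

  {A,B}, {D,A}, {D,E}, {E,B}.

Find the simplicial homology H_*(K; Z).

Take the total order A < B < D < E on the vertex set. Then K (dimension 1) consists of the simplices:

  0-simplices (4): A, B, D, E
  1-simplices (4): AB, AD, BE, DE

Hence C_0 ≅ Z^4, C_1 ≅ Z^4.

The boundary map ∂_1: C_1 → C_0 maps an edge to its endpoints' difference, ∂[p,q] = q − p. For instance
  ∂DE = E − D.
The resulting 4×4 matrix has rank 3, and its Smith normal form has invariant factors (1,1,1).

Reading off H_k = ker ∂_k / im ∂_{k+1}:

  H_0: rank C_0 − rank ∂_1 = 4 − 3 = 1, and the invariant factors of ∂_1 are all 1, so H_0 = Z.
  H_1: rank ker ∂_1 − rank ∂_2 = (4 − 3) − 0 = 1, and there is no ∂_2, so H_1 = Z.

H_0 ≅ Z,  H_1 ≅ Z.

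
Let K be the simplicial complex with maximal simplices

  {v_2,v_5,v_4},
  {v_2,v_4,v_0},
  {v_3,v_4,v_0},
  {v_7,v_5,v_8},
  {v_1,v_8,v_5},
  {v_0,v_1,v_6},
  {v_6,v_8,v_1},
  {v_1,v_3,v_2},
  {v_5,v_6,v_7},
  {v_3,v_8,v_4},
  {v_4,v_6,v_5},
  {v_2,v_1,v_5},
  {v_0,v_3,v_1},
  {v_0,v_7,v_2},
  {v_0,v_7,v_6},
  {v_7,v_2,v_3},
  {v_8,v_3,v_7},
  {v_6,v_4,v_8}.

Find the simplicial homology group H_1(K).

H_1 ≅ Z × Z/2.

K has 9 vertices, 27 edges, 18 triangles.
rank ∂_1 = 8, rank ∂_2 = 18 ⇒ b_1 = 27 − 8 − 18 = 1; ∂_2 has invariant factor(s) [2] giving torsion. So H_1 = Z × Z/2.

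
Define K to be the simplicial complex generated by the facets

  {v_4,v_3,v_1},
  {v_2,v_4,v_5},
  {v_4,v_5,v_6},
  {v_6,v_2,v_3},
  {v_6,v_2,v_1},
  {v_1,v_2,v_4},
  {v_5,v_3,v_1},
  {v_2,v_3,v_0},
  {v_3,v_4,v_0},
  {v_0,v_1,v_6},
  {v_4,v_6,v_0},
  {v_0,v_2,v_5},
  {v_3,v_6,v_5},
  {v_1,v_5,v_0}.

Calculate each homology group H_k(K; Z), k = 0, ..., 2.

We work with the vertex ordering v_0 < v_1 < v_2 < v_3 < v_4 < v_5 < v_6. The simplices of K, each written with vertices in increasing order, are:

  0-simplices (7): [v_0], [v_1], [v_2], [v_3], [v_4], [v_5], [v_6]
  1-simplices (21): (21 of them)
  2-simplices (14): (14 of them)

Hence C_0 ≅ Z^7, C_1 ≅ Z^21, C_2 ≅ Z^14.

The boundary map ∂_1: C_1 → C_0 sends each edge [p,q] (with p < q) to q − p. For instance
  ∂[v_4,v_6] = [v_6] − [v_4].
The 7×21 boundary matrix has rank 6 and Smith normal form diag(1,1,1,1,1,1).

∂_2: C_2 → C_1 maps a triangle to the signed sum of its edges. For instance
  ∂[v_1,v_3,v_5] = [v_3,v_5] − [v_1,v_5] + [v_1,v_3],
  ∂[v_0,v_4,v_6] = [v_4,v_6] − [v_0,v_6] + [v_0,v_4].
The resulting 21×14 matrix has rank 13, and its Smith normal form has invariant factors (1,1,1,1,1,1,1,1,1,1,1,1,1).

Reading off H_k = ker ∂_k / im ∂_{k+1}:

  H_0: rank C_0 − rank ∂_1 = 7 − 6 = 1, and the invariant factors of ∂_1 are all 1, so H_0 = Z.
  H_1: rank ker ∂_1 − rank ∂_2 = (21 − 6) − 13 = 2, and the invariant factors of ∂_2 are all 1, so H_1 = Z^2.
  H_2: rank ker ∂_2 − rank ∂_3 = (14 − 13) − 0 = 1, and there is no ∂_3, so H_2 = Z.

H_0 = Z,  H_1 = Z^2,  H_2 = Z.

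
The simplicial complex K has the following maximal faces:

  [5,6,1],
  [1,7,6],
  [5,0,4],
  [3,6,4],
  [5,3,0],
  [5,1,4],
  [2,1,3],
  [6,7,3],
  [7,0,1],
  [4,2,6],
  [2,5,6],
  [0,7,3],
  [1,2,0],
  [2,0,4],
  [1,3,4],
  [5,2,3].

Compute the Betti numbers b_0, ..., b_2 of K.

b_0 = 1, b_1 = 2, b_2 = 1.

K has 8 vertices, 24 edges, 16 triangles.
rank ∂_0 = 0, rank ∂_1 = 7 ⇒ b_0 = 8 − 0 − 7 = 1; all invariant factors of ∂_1 are 1 so no torsion. So H_0 = Z.
rank ∂_1 = 7, rank ∂_2 = 15 ⇒ b_1 = 24 − 7 − 15 = 2; all invariant factors of ∂_2 are 1 so no torsion. So H_1 = Z^2.
rank ∂_2 = 15, rank ∂_3 = 0 ⇒ b_2 = 16 − 15 − 0 = 1. So H_2 = Z.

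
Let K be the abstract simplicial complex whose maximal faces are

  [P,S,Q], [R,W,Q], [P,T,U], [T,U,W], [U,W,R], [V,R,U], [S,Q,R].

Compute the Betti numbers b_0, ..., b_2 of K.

Fix the vertex order P < Q < R < S < T < U < V < W and write every simplex with vertices in increasing order. Then dim K = 2 and the simplices of K are:

  0-simplices (8): P, Q, R, S, T, U, V, W
  1-simplices (15): PQ, PS, PT, PU, QR, QS, QW, RS, RU, RV, RW, TU, TW, UV, UW
  2-simplices (7): PQS, PTU, QRS, QRW, RUV, RUW, TUW

Hence C_0 ≅ Z^8, C_1 ≅ Z^15, C_2 ≅ Z^7.

∂_1: C_1 → C_0 is given by ∂[p,q] = [q] − [p].
As a 8×15 matrix over Z this has rank 7, with invariant factors (1,1,1,1,1,1,1).

Boundary ∂_2: C_2 → C_1 maps a triangle to the signed sum of its edges. For instance
  ∂PTU = TU − PU + PT,
  ∂QRW = RW − QW + QR.
The 15×7 boundary matrix has rank 7 and Smith normal form diag(1,1,1,1,1,1,1).

Reading off H_k = ker ∂_k / im ∂_{k+1}:

  H_0: rank C_0 − rank ∂_1 = 8 − 7 = 1, and the invariant factors of ∂_1 are all 1, so H_0 = Z.
  H_1: rank ker ∂_1 − rank ∂_2 = (15 − 7) − 7 = 1, and the invariant factors of ∂_2 are all 1, so H_1 = Z.
  H_2: rank ker ∂_2 − rank ∂_3 = (7 − 7) − 0 = 0, and there is no ∂_3, so H_2 = 0.

Hence the Betti numbers are b_0 = 1, b_1 = 1, b_2 = 0.

b_0 = 1, b_1 = 1, b_2 = 0.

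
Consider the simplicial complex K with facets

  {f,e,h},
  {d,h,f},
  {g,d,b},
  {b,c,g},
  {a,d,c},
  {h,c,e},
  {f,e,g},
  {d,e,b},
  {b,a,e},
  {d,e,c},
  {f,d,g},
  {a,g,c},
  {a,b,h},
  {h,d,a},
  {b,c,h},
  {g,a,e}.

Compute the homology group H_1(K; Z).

H_1 = Z^2.

Order the vertices as a < b < c < d < e < f < g < h. Listing each simplex with vertices in this order, K has dimension 2 with simplices:

  0-simplices (8): a, b, c, d, e, f, g, h
  1-simplices (24): ab, ac, ad, ae, ag, ah, bc, bd, be, bg, bh, cd, ce, cg, ch, de, df, dg, dh, ef, eg, eh, fg, fh
  2-simplices (16): abe, abh, acd, acg, adh, aeg, bcg, bch, bde, bdg, cde, ceh, dfg, dfh, efg, efh

so the chain groups are C_0 ≅ Z^8, C_1 ≅ Z^24, C_2 ≅ Z^16.

∂_1: C_1 → C_0 is given by ∂[p,q] = [q] − [p].
The 8×24 boundary matrix has rank 7 and Smith normal form diag(1,1,1,1,1,1,1).

The boundary map ∂_2: C_2 → C_1 acts by ∂[p,q,r] = [q,r] − [p,r] + [p,q]. For instance
  ∂adh = dh − ah + ad,
  ∂bdg = dg − bg + bd.
The resulting 24×16 matrix has rank 15, and its Smith normal form has invariant factors (1,1,1,1,1,1,1,1,1,1,1,1,1,1,1).

From H_k ≅ ker(∂_k) / im(∂_{k+1}) we obtain:

  H_1: rank ker ∂_1 − rank ∂_2 = (24 − 7) − 15 = 2, and the invariant factors of ∂_2 are all 1, so H_1 ≅ Z^2.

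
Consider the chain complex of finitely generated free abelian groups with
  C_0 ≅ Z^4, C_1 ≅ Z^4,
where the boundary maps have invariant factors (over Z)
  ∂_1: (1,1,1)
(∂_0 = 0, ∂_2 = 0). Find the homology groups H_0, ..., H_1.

H_0: b_0 = 4 − 0 − 3 = 1; torsion from ∂_1 factors > 1: none. So H_0 = Z.
H_1: b_1 = 4 − 3 − 0 = 1; torsion from ∂_2 factors > 1: none. So H_1 = Z.

H_0 = Z,  H_1 = Z.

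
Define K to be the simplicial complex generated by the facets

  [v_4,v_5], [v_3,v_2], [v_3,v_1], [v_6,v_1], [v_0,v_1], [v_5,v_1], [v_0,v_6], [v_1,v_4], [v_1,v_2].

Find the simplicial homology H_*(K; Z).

Take the total order v_0 < v_1 < v_2 < v_3 < v_4 < v_5 < v_6 on the vertex set. Then K (dimension 1) consists of the simplices:

  0-simplices (7): [v_0], [v_1], [v_2], [v_3], [v_4], [v_5], [v_6]
  1-simplices (9): [v_0,v_1], [v_0,v_6], [v_1,v_2], [v_1,v_3], [v_1,v_4], [v_1,v_5], [v_1,v_6], [v_2,v_3], [v_4,v_5]

giving chain groups C_0 ≅ Z^7, C_1 ≅ Z^9.

Boundary ∂_1: C_1 → C_0 maps an edge to its endpoints' difference, ∂[p,q] = q − p. For instance
  ∂[v_0,v_6] = [v_6] − [v_0].
The 7×9 boundary matrix has rank 6 and Smith normal form diag(1,1,1,1,1,1).

From H_k ≅ ker(∂_k) / im(∂_{k+1}) we obtain:

  H_0: rank C_0 − rank ∂_1 = 7 − 6 = 1, and the invariant factors of ∂_1 are all 1, so H_0 = Z.
  H_1: rank ker ∂_1 − rank ∂_2 = (9 − 6) − 0 = 3, and there is no ∂_2, so H_1 = Z^3.

As a check, the Euler characteristic is 7 − 9 = -2, which agrees with 1 − 3 = -2.
(K is a triangulation of a wedge of 3 circles.)

H_0 ≅ Z,  H_1 ≅ Z^3.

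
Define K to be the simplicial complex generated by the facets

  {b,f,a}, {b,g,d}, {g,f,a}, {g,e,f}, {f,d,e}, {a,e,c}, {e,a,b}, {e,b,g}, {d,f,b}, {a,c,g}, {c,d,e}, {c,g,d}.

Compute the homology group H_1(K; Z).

Order the vertices as a < b < c < d < e < f < g. Listing each simplex with vertices in this order, K has dimension 2 with simplices:

  0-simplices (7): a, b, c, d, e, f, g
  1-simplices (18): ab, ac, ae, af, ag, bd, be, bf, bg, cd, ce, cg, de, df, dg, ef, eg, fg
  2-simplices (12): abe, abf, ace, acg, afg, bdf, bdg, beg, cde, cdg, def, efg

giving chain groups C_0 ≅ Z^7, C_1 ≅ Z^18, C_2 ≅ Z^12.

Boundary ∂_1: C_1 → C_0 maps an edge to its endpoints' difference, ∂[p,q] = q − p. For instance
  ∂cg = g − c.
This gives a 7×18 integer matrix of rank 6; reducing to Smith normal form yields diagonal entries (1,1,1,1,1,1).

The boundary map ∂_2: C_2 → C_1 maps a triangle to the signed sum of its edges. For instance
  ∂efg = fg − eg + ef,
  ∂bdf = df − bf + bd.
The 18×12 boundary matrix has rank 12 and Smith normal form diag(1,1,1,1,1,1,1,1,1,1,1,2).

Reading off H_k = ker ∂_k / im ∂_{k+1}:

  H_1: rank ker ∂_1 − rank ∂_2 = (18 − 6) − 12 = 0, and ∂_2 has invariant factor 2 > 1, so H_1 = Z/2.

H_1 = Z/2.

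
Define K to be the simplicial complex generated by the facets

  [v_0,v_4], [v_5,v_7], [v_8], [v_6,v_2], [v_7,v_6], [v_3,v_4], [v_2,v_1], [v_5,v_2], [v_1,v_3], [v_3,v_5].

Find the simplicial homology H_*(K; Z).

Take the total order v_0 < v_1 < v_2 < v_3 < v_4 < v_5 < v_6 < v_7 < v_8 on the vertex set. Then K (dimension 1) consists of the simplices:

  0-simplices (9): [v_0], [v_1], [v_2], [v_3], [v_4], [v_5], [v_6], [v_7], [v_8]
  1-simplices (9): [v_0,v_4], [v_1,v_2], [v_1,v_3], [v_2,v_5], [v_2,v_6], [v_3,v_4], [v_3,v_5], [v_5,v_7], [v_6,v_7]

giving chain groups C_0 ≅ Z^9, C_1 ≅ Z^9.

The boundary map ∂_1: C_1 → C_0 sends each edge [p,q] (with p < q) to q − p.
The resulting 9×9 matrix has rank 7, and its Smith normal form has invariant factors (1,1,1,1,1,1,1).

Computing H_k = (kernel of ∂_k) / (image of ∂_{k+1}):

  H_0: rank C_0 − rank ∂_1 = 9 − 7 = 2, and the invariant factors of ∂_1 are all 1, so H_0 = Z^2.
  H_1: rank ker ∂_1 − rank ∂_2 = (9 − 7) − 0 = 2, and there is no ∂_2, so H_1 = Z^2.

H_0 ≅ Z^2,  H_1 ≅ Z^2.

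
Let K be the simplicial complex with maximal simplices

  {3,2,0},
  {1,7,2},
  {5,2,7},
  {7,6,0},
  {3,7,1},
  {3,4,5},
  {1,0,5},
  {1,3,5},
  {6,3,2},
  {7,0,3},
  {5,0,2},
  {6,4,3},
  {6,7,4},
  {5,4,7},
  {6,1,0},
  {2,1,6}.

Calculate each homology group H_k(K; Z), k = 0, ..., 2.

K has 8 vertices, 24 edges, 16 triangles.
rank ∂_0 = 0, rank ∂_1 = 7 ⇒ b_0 = 8 − 0 − 7 = 1; all invariant factors of ∂_1 are 1 so no torsion. So H_0 ≅ Z.
rank ∂_1 = 7, rank ∂_2 = 15 ⇒ b_1 = 24 − 7 − 15 = 2; all invariant factors of ∂_2 are 1 so no torsion. So H_1 ≅ Z^2.
rank ∂_2 = 15, rank ∂_3 = 0 ⇒ b_2 = 16 − 15 − 0 = 1. So H_2 ≅ Z.

H_0 = Z,  H_1 = Z^2,  H_2 = Z.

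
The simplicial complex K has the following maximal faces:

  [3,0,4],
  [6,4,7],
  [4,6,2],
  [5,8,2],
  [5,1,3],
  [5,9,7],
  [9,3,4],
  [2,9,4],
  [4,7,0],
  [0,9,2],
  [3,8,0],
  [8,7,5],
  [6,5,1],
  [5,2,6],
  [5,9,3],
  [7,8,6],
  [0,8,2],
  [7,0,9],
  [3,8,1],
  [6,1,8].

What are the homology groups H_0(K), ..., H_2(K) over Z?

H_0 = Z,  H_1 = Z ⊕ Z/2Z,  H_2 = 0.

Take the total order 0 < 1 < 2 < 3 < 4 < 5 < 6 < 7 < 8 < 9 on the vertex set. Then K (dimension 2) consists of the simplices:

  0-simplices (10): [0], [1], [2], [3], [4], [5], [6], [7], [8], [9]
  1-simplices (30): (30 of them)
  2-simplices (20): (20 of them)

so the chain groups are C_0 ≅ Z^10, C_1 ≅ Z^30, C_2 ≅ Z^20.

∂_1: C_1 → C_0 maps an edge to its endpoints' difference, ∂[p,q] = q − p.
As a 10×30 matrix over Z this has rank 9, with invariant factors (1,1,1,1,1,1,1,1,1).

The boundary map ∂_2: C_2 → C_1 acts by ∂[p,q,r] = [q,r] − [p,r] + [p,q]. For instance
  ∂[0,2,8] = [2,8] − [0,8] + [0,2],
  ∂[6,7,8] = [7,8] − [6,8] + [6,7].
The 30×20 boundary matrix has rank 20 and Smith normal form diag(1,1,1,1,1,1,1,1,1,1,1,1,1,1,1,1,1,1,1,2).

Computing H_k = (kernel of ∂_k) / (image of ∂_{k+1}):

  H_0: rank C_0 − rank ∂_1 = 10 − 9 = 1, and the invariant factors of ∂_1 are all 1, so H_0 ≅ Z.
  H_1: rank ker ∂_1 − rank ∂_2 = (30 − 9) − 20 = 1, and ∂_2 has invariant factor 2 > 1, so H_1 ≅ Z ⊕ Z/2Z.
  H_2: rank ker ∂_2 − rank ∂_3 = (20 − 20) − 0 = 0, and there is no ∂_3, so H_2 ≅ 0.

As a check, the Euler characteristic is 10 − 30 + 20 = 0, which agrees with 1 − 1 + 0 = 0.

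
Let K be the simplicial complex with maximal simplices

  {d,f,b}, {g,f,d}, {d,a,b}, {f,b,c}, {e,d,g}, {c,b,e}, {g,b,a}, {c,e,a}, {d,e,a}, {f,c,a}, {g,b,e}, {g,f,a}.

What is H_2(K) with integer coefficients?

H_2 = 0.

Order the vertices as a < b < c < d < e < f < g. Listing each simplex with vertices in this order, K has dimension 2 with simplices:

  0-simplices (7): a, b, c, d, e, f, g
  1-simplices (18): ab, ac, ad, ae, af, ag, bc, bd, be, bf, bg, ce, cf, de, df, dg, eg, fg
  2-simplices (12): abd, abg, ace, acf, ade, afg, bce, bcf, bdf, beg, deg, dfg

Hence C_0 ≅ Z^7, C_1 ≅ Z^18, C_2 ≅ Z^12.

∂_1: C_1 → C_0 is given by ∂[p,q] = [q] − [p].
The 7×18 boundary matrix has rank 6 and Smith normal form diag(1,1,1,1,1,1).

∂_2: C_2 → C_1 sends each 2-simplex [p,q,r] to [q,r] − [p,r] + [p,q]. For instance
  ∂beg = eg − bg + be,
  ∂bcf = cf − bf + bc.
The 18×12 boundary matrix has rank 12 and Smith normal form diag(1,1,1,1,1,1,1,1,1,1,1,2).

Now H_k = ker ∂_k / im ∂_{k+1}, so:

  H_2: rank ker ∂_2 − rank ∂_3 = (12 − 12) − 0 = 0, and there is no ∂_3, so H_2 ≅ 0.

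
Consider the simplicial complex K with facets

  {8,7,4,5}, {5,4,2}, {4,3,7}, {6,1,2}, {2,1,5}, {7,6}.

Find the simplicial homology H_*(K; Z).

Take the total order 1 < 2 < 3 < 4 < 5 < 6 < 7 < 8 on the vertex set. Then K (dimension 3) consists of the simplices:

  0-simplices (8): [1], [2], [3], [4], [5], [6], [7], [8]
  1-simplices (15): [1,2], [1,5], [1,6], [2,4], [2,5], [2,6], [3,4], [3,7], [4,5], [4,7], [4,8], [5,7], [5,8], [6,7], [7,8]
  2-simplices (8): [1,2,5], [1,2,6], [2,4,5], [3,4,7], [4,5,7], [4,5,8], [4,7,8], [5,7,8]
  3-simplices (1): [4,5,7,8]

so the chain groups are C_0 ≅ Z^8, C_1 ≅ Z^15, C_2 ≅ Z^8, C_3 ≅ Z^1.

∂_1: C_1 → C_0 is given by ∂[p,q] = [q] − [p]. For instance
  ∂[1,5] = [5] − [1].
The 8×15 boundary matrix has rank 7 and Smith normal form diag(1,1,1,1,1,1,1).

The boundary map ∂_2: C_2 → C_1 maps a triangle to the signed sum of its edges. For instance
  ∂[4,5,8] = [5,8] − [4,8] + [4,5],
  ∂[1,2,5] = [2,5] − [1,5] + [1,2].
The resulting 15×8 matrix has rank 7, and its Smith normal form has invariant factors (1,1,1,1,1,1,1).

Boundary ∂_3: C_3 → C_2 sends each 3-simplex σ to the alternating sum Σ_i (−1)^i (σ with its i-th vertex removed). For instance
  ∂[4,5,7,8] = [5,7,8] − [4,7,8] + [4,5,8] − [4,5,7].
The resulting 8×1 matrix has rank 1, and its Smith normal form has invariant factors (1).

Reading off H_k = ker ∂_k / im ∂_{k+1}:

  H_0: rank C_0 − rank ∂_1 = 8 − 7 = 1, and the invariant factors of ∂_1 are all 1, so H_0 = Z.
  H_1: rank ker ∂_1 − rank ∂_2 = (15 − 7) − 7 = 1, and the invariant factors of ∂_2 are all 1, so H_1 = Z.
  H_2: rank ker ∂_2 − rank ∂_3 = (8 − 7) − 1 = 0, and the invariant factors of ∂_3 are all 1, so H_2 = 0.
  H_3: rank ker ∂_3 − rank ∂_4 = (1 − 1) − 0 = 0, and there is no ∂_4, so H_3 = 0.

As a check, the Euler characteristic is 8 − 15 + 8 − 1 = 0, which agrees with 1 − 1 + 0 − 0 = 0.

H_0 = Z,  H_1 = Z,  H_2 = 0,  H_3 = 0.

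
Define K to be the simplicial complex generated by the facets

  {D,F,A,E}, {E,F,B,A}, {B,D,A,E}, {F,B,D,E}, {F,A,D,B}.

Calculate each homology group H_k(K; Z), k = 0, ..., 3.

Order the vertices as A < B < D < E < F. Listing each simplex with vertices in this order, K has dimension 3 with simplices:

  0-simplices (5): A, B, D, E, F
  1-simplices (10): AB, AD, AE, AF, BD, BE, BF, DE, DF, EF
  2-simplices (10): ABD, ABE, ABF, ADE, ADF, AEF, BDE, BDF, BEF, DEF
  3-simplices (5): ABDE, ABDF, ABEF, ADEF, BDEF

so the chain groups are C_0 ≅ Z^5, C_1 ≅ Z^10, C_2 ≅ Z^10, C_3 ≅ Z^5.

The boundary map ∂_1: C_1 → C_0 maps an edge to its endpoints' difference, ∂[p,q] = q − p.
This gives a 5×10 integer matrix of rank 4; reducing to Smith normal form yields diagonal entries (1,1,1,1).

The boundary map ∂_2: C_2 → C_1 sends each 2-simplex [p,q,r] to [q,r] − [p,r] + [p,q]. For instance
  ∂BDE = DE − BE + BD,
  ∂BEF = EF − BF + BE.
This gives a 10×10 integer matrix of rank 6; reducing to Smith normal form yields diagonal entries (1,1,1,1,1,1).

∂_3: C_3 → C_2 sends each 3-simplex σ to the alternating sum Σ_i (−1)^i (σ with its i-th vertex removed). For instance
  ∂ADEF = DEF − AEF + ADF − ADE,
  ∂ABEF = BEF − AEF + ABF − ABE.
As a 10×5 matrix over Z this has rank 4, with invariant factors (1,1,1,1).

Now H_k = ker ∂_k / im ∂_{k+1}, so:

  H_0: rank C_0 − rank ∂_1 = 5 − 4 = 1, and the invariant factors of ∂_1 are all 1, so H_0 = Z.
  H_1: rank ker ∂_1 − rank ∂_2 = (10 − 4) − 6 = 0, and the invariant factors of ∂_2 are all 1, so H_1 = 0.
  H_2: rank ker ∂_2 − rank ∂_3 = (10 − 6) − 4 = 0, and the invariant factors of ∂_3 are all 1, so H_2 = 0.
  H_3: rank ker ∂_3 − rank ∂_4 = (5 − 4) − 0 = 1, and there is no ∂_4, so H_3 = Z.

(K is a triangulation of the 3-sphere S^3.)

H_0 = Z,  H_1 = 0,  H_2 = 0,  H_3 = Z.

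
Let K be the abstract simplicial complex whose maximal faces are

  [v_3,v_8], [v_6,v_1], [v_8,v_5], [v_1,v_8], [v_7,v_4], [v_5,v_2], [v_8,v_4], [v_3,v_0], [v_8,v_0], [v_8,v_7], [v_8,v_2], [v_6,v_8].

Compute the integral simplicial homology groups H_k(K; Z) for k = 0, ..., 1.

H_0 ≅ Z,  H_1 ≅ Z^4.

We work with the vertex ordering v_0 < v_1 < v_2 < v_3 < v_4 < v_5 < v_6 < v_7 < v_8. The simplices of K, each written with vertices in increasing order, are:

  0-simplices (9): [v_0], [v_1], [v_2], [v_3], [v_4], [v_5], [v_6], [v_7], [v_8]
  1-simplices (12): [v_0,v_3], [v_0,v_8], [v_1,v_6], [v_1,v_8], [v_2,v_5], [v_2,v_8], [v_3,v_8], [v_4,v_7], [v_4,v_8], [v_5,v_8], [v_6,v_8], [v_7,v_8]

giving chain groups C_0 ≅ Z^9, C_1 ≅ Z^12.

Boundary ∂_1: C_1 → C_0 sends each edge [p,q] (with p < q) to q − p.
The resulting 9×12 matrix has rank 8, and its Smith normal form has invariant factors (1,1,1,1,1,1,1,1).

Reading off H_k = ker ∂_k / im ∂_{k+1}:

  H_0: rank C_0 − rank ∂_1 = 9 − 8 = 1, and the invariant factors of ∂_1 are all 1, so H_0 = Z.
  H_1: rank ker ∂_1 − rank ∂_2 = (12 − 8) − 0 = 4, and there is no ∂_2, so H_1 = Z^4.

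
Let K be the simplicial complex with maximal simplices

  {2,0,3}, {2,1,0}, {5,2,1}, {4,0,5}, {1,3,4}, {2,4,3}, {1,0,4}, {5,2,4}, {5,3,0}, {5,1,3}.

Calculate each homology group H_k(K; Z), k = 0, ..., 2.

We work with the vertex ordering 0 < 1 < 2 < 3 < 4 < 5. The simplices of K, each written with vertices in increasing order, are:

  0-simplices (6): [0], [1], [2], [3], [4], [5]
  1-simplices (15): [0,1], [0,2], [0,3], [0,4], [0,5], [1,2], [1,3], [1,4], [1,5], [2,3], [2,4], [2,5], [3,4], [3,5], [4,5]
  2-simplices (10): [0,1,2], [0,1,4], [0,2,3], [0,3,5], [0,4,5], [1,2,5], [1,3,4], [1,3,5], [2,3,4], [2,4,5]

Hence C_0 ≅ Z^6, C_1 ≅ Z^15, C_2 ≅ Z^10.

The boundary map ∂_1: C_1 → C_0 maps an edge to its endpoints' difference, ∂[p,q] = q − p. For instance
  ∂[1,3] = [3] − [1].
The resulting 6×15 matrix has rank 5, and its Smith normal form has invariant factors (1,1,1,1,1).

∂_2: C_2 → C_1 sends each 2-simplex [p,q,r] to [q,r] − [p,r] + [p,q]. For instance
  ∂[0,3,5] = [3,5] − [0,5] + [0,3],
  ∂[1,3,5] = [3,5] − [1,5] + [1,3].
The 15×10 boundary matrix has rank 10 and Smith normal form diag(1,1,1,1,1,1,1,1,1,2).

From H_k ≅ ker(∂_k) / im(∂_{k+1}) we obtain:

  H_0: rank C_0 − rank ∂_1 = 6 − 5 = 1, and the invariant factors of ∂_1 are all 1, so H_0 = Z.
  H_1: rank ker ∂_1 − rank ∂_2 = (15 − 5) − 10 = 0, and ∂_2 has invariant factor 2 > 1, so H_1 = Z/2.
  H_2: rank ker ∂_2 − rank ∂_3 = (10 − 10) − 0 = 0, and there is no ∂_3, so H_2 = 0.

H_0 = Z,  H_1 = Z/2,  H_2 = 0.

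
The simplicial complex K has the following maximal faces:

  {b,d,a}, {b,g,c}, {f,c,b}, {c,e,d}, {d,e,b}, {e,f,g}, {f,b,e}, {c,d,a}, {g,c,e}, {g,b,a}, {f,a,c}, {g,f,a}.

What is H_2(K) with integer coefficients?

H_2 ≅ 0.

Take the total order a < b < c < d < e < f < g on the vertex set. Then K (dimension 2) consists of the simplices:

  0-simplices (7): a, b, c, d, e, f, g
  1-simplices (18): ab, ac, ad, af, ag, bc, bd, be, bf, bg, cd, ce, cf, cg, de, ef, eg, fg
  2-simplices (12): abd, abg, acd, acf, afg, bcf, bcg, bde, bef, cde, ceg, efg

Hence C_0 ≅ Z^7, C_1 ≅ Z^18, C_2 ≅ Z^12.

∂_1: C_1 → C_0 sends each edge [p,q] (with p < q) to q − p. For instance
  ∂de = e − d.
As a 7×18 matrix over Z this has rank 6, with invariant factors (1,1,1,1,1,1).

∂_2: C_2 → C_1 acts by ∂[p,q,r] = [q,r] − [p,r] + [p,q]. For instance
  ∂acf = cf − af + ac,
  ∂afg = fg − ag + af.
This gives a 18×12 integer matrix of rank 12; reducing to Smith normal form yields diagonal entries (1,1,1,1,1,1,1,1,1,1,1,2).

Now H_k = ker ∂_k / im ∂_{k+1}, so:

  H_2: rank ker ∂_2 − rank ∂_3 = (12 − 12) − 0 = 0, and there is no ∂_3, so H_2 = 0.

(K is a triangulation of the real projective plane RP^2.)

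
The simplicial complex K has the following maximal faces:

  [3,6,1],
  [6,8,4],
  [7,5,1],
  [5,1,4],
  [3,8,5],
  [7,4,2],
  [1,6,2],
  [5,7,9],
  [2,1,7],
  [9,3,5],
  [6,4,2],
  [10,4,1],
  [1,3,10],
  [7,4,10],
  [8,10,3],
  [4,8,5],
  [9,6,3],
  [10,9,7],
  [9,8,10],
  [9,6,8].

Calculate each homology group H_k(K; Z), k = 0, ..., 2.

H_0 = Z,  H_1 = Z ⊕ Z/2Z,  H_2 = 0.

Take the total order 1 < 2 < 3 < 4 < 5 < 6 < 7 < 8 < 9 < 10 on the vertex set. Then K (dimension 2) consists of the simplices:

  0-simplices (10): [1], [2], [3], [4], [5], [6], [7], [8], [9], [10]
  1-simplices (30): (30 of them)
  2-simplices (20): (20 of them)

so the chain groups are C_0 ≅ Z^10, C_1 ≅ Z^30, C_2 ≅ Z^20.

Boundary ∂_1: C_1 → C_0 is given by ∂[p,q] = [q] − [p]. For instance
  ∂[4,7] = [7] − [4].
The 10×30 boundary matrix has rank 9 and Smith normal form diag(1,1,1,1,1,1,1,1,1).

∂_2: C_2 → C_1 maps a triangle to the signed sum of its edges. For instance
  ∂[1,5,7] = [5,7] − [1,7] + [1,5],
  ∂[8,9,10] = [9,10] − [8,10] + [8,9].
This gives a 30×20 integer matrix of rank 20; reducing to Smith normal form yields diagonal entries (1,1,1,1,1,1,1,1,1,1,1,1,1,1,1,1,1,1,1,2).

Computing H_k = (kernel of ∂_k) / (image of ∂_{k+1}):

  H_0: rank C_0 − rank ∂_1 = 10 − 9 = 1, and the invariant factors of ∂_1 are all 1, so H_0 ≅ Z.
  H_1: rank ker ∂_1 − rank ∂_2 = (30 − 9) − 20 = 1, and ∂_2 has invariant factor 2 > 1, so H_1 ≅ Z ⊕ Z/2Z.
  H_2: rank ker ∂_2 − rank ∂_3 = (20 − 20) − 0 = 0, and there is no ∂_3, so H_2 ≅ 0.

(K is a triangulation of the Klein bottle.)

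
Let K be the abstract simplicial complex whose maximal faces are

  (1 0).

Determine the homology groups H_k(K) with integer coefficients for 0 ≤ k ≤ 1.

H_0 ≅ Z,  H_1 = 0.

Fix the vertex order 0 < 1 and write every simplex with vertices in increasing order. Then dim K = 1 and the simplices of K are:

  0-simplices (2): [0], [1]
  1-simplices (1): [0,1]

giving chain groups C_0 ≅ Z^2, C_1 ≅ Z^1.

The boundary map ∂_1: C_1 → C_0 is given by ∂[p,q] = [q] − [p].
As a 2×1 matrix over Z this has rank 1, with invariant factors (1).

Now H_k = ker ∂_k / im ∂_{k+1}, so:

  H_0: rank C_0 − rank ∂_1 = 2 − 1 = 1, and the invariant factors of ∂_1 are all 1, so H_0 ≅ Z.
  H_1: rank ker ∂_1 − rank ∂_2 = (1 − 1) − 0 = 0, and there is no ∂_2, so H_1 ≅ 0.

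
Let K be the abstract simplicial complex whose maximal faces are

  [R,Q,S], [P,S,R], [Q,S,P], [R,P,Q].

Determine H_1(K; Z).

Order the vertices as P < Q < R < S. Listing each simplex with vertices in this order, K has dimension 2 with simplices:

  0-simplices (4): P, Q, R, S
  1-simplices (6): PQ, PR, PS, QR, QS, RS
  2-simplices (4): PQR, PQS, PRS, QRS

giving chain groups C_0 ≅ Z^4, C_1 ≅ Z^6, C_2 ≅ Z^4.

∂_1: C_1 → C_0 sends each edge [p,q] (with p < q) to q − p. For instance
  ∂RS = S − R.
The resulting 4×6 matrix has rank 3, and its Smith normal form has invariant factors (1,1,1).

Boundary ∂_2: C_2 → C_1 sends each 2-simplex [p,q,r] to [q,r] − [p,r] + [p,q]. For instance
  ∂PQS = QS − PS + PQ,
  ∂QRS = RS − QS + QR.
The resulting 6×4 matrix has rank 3, and its Smith normal form has invariant factors (1,1,1).

From H_k ≅ ker(∂_k) / im(∂_{k+1}) we obtain:

  H_1: rank ker ∂_1 − rank ∂_2 = (6 − 3) − 3 = 0, and the invariant factors of ∂_2 are all 1, so H_1 = 0.

H_1 = 0.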